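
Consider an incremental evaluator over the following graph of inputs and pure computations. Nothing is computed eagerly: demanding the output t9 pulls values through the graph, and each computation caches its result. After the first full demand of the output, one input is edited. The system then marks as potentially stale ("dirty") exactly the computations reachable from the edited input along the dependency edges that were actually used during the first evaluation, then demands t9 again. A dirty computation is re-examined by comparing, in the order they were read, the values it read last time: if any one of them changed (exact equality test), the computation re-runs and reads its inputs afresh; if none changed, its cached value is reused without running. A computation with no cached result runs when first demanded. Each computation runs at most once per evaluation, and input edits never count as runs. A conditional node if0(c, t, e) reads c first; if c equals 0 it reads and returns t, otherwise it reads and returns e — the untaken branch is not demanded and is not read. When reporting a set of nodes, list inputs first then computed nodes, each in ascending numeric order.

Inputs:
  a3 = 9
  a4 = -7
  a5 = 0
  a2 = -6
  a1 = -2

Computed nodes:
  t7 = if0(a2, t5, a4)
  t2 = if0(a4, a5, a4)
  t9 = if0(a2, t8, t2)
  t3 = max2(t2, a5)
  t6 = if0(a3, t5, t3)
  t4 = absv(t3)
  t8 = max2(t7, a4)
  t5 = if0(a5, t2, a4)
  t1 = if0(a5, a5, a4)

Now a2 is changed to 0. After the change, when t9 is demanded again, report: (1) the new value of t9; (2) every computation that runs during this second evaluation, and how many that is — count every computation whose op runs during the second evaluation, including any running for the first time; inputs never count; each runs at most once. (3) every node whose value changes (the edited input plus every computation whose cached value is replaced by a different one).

Initial pass — values computed on the first demand:
  t2 = if0(a4=-7 -> else branch a4) = -7
  t9 = if0(a2=-6 -> else branch t2) = -7

Second demand — change propagation:
  t5: newly demanded (no cache) — executes and yields -7.
  t7: newly demanded (no cache) — executes and yields -7.
  t8: newly demanded (no cache) — executes and yields -7.
  t9: re-runs because a2 -6->0; new result -7 (unchanged).

The important point: the flipped condition pulls in fresh nodes; t5, t7, t8 run for the first time.

t9 now evaluates to -7.
Run set: t5, t7, t8, t9 (4 run).
Changed values: a2.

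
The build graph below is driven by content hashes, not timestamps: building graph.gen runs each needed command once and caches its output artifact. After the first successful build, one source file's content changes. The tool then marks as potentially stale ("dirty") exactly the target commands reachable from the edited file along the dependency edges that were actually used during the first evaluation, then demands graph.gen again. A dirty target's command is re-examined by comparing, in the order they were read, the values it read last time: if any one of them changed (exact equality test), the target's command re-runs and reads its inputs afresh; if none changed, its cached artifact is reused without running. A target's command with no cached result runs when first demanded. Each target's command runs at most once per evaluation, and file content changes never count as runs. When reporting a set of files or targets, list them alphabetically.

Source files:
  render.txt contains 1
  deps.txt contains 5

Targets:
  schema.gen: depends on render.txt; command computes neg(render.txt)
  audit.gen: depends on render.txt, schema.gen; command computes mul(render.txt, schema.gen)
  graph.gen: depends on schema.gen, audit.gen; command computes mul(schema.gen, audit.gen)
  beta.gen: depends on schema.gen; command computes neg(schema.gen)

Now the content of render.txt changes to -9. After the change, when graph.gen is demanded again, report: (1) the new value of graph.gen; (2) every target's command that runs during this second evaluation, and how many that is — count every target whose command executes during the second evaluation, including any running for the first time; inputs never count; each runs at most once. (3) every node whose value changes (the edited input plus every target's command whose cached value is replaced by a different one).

Initial pass — values computed on the first demand:
  schema.gen = neg(1) = -1
  audit.gen = mul(1, -1) = -1
  graph.gen = mul(-1, -1) = 1

Second demand — change propagation:
  schema.gen: re-runs because render.txt 1->-9; new result 9.
  audit.gen: re-runs because render.txt 1->-9; schema.gen -1->9; new result -81.
  graph.gen: re-runs because schema.gen -1->9; audit.gen -1->-81; new result -729.

graph.gen now evaluates to -729.
Run set: audit.gen, graph.gen, schema.gen (3 run).
Changed values: audit.gen, graph.gen, render.txt, schema.gen.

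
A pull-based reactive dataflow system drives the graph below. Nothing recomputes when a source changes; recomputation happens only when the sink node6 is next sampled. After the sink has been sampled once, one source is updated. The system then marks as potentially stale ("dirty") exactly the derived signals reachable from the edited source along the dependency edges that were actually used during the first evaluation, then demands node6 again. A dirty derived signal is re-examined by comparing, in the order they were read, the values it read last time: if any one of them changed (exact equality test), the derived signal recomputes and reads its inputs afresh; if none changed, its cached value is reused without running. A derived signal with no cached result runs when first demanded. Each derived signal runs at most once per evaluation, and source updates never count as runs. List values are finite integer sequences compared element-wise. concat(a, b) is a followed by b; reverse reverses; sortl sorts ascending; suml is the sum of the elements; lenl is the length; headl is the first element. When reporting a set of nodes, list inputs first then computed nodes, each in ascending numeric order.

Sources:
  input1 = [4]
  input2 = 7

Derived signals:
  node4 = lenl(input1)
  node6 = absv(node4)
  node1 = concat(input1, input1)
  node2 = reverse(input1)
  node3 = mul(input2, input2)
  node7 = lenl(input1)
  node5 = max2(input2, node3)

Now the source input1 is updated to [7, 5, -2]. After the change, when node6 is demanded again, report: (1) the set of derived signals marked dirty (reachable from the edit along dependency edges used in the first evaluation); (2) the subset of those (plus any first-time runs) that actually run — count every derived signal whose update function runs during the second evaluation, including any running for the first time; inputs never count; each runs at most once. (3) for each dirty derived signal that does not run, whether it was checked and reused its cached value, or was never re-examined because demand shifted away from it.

First evaluation (everything demanded from the output):
  node4 = lenl([4]) = 1
  node6 = absv(1) = 1

Propagation after the edit:
  node4: runs — input1 [4]->[7, 5, -2]; result 3.
  node6: runs — node4 1->3; result 3.

Marked dirty: node4, node6.
Derived signals that run: node4, node6 — 2 in total.
Every dirty derived signal ran.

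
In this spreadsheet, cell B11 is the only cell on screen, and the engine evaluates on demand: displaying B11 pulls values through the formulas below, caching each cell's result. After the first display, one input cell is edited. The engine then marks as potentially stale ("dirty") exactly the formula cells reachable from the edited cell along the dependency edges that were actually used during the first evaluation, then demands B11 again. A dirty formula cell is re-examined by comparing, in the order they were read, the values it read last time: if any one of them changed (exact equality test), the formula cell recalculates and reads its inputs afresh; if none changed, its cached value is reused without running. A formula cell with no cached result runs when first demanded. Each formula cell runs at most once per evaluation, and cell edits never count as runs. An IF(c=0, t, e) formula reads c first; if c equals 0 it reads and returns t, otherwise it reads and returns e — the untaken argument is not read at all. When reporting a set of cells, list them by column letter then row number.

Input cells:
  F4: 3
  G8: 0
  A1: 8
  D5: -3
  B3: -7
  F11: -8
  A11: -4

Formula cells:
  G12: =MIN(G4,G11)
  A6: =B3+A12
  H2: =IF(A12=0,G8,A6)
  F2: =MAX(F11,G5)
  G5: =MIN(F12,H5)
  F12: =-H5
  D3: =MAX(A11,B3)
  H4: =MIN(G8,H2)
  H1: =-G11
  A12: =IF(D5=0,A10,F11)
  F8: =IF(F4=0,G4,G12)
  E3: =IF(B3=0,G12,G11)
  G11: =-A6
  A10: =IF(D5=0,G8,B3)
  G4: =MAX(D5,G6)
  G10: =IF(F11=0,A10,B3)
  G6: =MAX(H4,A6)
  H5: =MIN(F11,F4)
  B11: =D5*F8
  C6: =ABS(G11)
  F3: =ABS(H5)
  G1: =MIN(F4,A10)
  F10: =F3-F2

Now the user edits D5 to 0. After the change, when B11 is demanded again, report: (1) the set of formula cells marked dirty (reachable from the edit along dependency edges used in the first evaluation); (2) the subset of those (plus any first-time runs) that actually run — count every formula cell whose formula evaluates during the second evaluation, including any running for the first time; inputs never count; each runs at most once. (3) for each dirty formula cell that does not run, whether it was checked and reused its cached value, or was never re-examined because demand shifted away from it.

Initial pass — values computed on the first demand:
  A12 = IF(D5=0: D5=-3 -> else branch F11) = -8
  A6 = -7 + -8 = -15
  G11 = -(-15) = 15
  H2 = IF(A12=0: A12=-8 -> else branch A6) = -15
  H4 = MIN(0, -15) = -15
  G6 = MAX(-15, -15) = -15
  G4 = MAX(-3, -15) = -3
  G12 = MIN(-3, 15) = -3
  F8 = IF(F4=0: F4=3 -> else branch G12) = -3
  B11 = -3 * -3 = 9

Second demand — change propagation:
  A10: newly demanded (no cache) — executes and yields 0.
  A12: re-runs because D5 -3->0; new result 0.
  A6: re-runs because A12 -8->0; new result -7.
  G11: re-runs because A6 -15->-7; new result 7.
  H2: re-runs because A12 -8->0; A6 -15->-7; new result 0.
  H4: re-runs because H2 -15->0; new result 0.
  G6: re-runs because H4 -15->0; A6 -15->-7; new result 0.
  G4: re-runs because D5 -3->0; G6 -15->0; new result 0.
  G12: re-runs because G4 -3->0; G11 15->7; new result 0.
  F8: re-runs because G12 -3->0; new result 0.
  B11: re-runs because D5 -3->0; F8 -3->0; new result 0.

The important point: the flipped condition pulls in fresh nodes; A10 runs for the first time.

Dirty set: A6, A12, B11, F8, G4, G6, G11, G12, H2, H4.
Run set: A6, A10, A12, B11, F8, G4, G6, G11, G12, H2, H4 (11 run).
All dirty formula cells ended up running.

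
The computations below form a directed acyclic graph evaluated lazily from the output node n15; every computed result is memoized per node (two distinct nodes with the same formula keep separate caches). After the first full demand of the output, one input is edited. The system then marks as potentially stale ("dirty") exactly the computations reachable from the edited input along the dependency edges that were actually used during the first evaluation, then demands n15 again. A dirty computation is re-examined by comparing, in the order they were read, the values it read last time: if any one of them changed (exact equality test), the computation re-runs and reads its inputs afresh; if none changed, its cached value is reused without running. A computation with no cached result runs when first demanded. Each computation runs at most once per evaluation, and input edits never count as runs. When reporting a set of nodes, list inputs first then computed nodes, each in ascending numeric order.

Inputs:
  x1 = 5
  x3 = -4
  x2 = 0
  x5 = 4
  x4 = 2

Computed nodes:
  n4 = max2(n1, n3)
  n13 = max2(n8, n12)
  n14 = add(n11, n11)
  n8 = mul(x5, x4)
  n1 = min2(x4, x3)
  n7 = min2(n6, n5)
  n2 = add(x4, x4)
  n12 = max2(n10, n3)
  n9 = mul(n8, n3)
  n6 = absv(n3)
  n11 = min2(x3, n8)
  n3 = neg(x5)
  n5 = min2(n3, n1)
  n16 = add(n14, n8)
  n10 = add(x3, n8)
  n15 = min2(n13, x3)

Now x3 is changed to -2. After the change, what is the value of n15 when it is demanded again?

Demanding n15 again yields -2.

First demand of the output computes:
  n3 = neg(4) = -4
  n8 = mul(4, 2) = 8
  n10 = add(-4, 8) = 4
  n12 = max2(4, -4) = 4
  n13 = max2(8, 4) = 8
  n15 = min2(8, -4) = -4

After the edit, cleaning proceeds:
  n10: a read changed (x3 -4->-2) — executes, giving 6.
  n12: a read changed (n10 4->6) — executes, giving 6.
  n13: a read changed (n12 4->6) — executes, giving 8 — identical to its old value.
  n15: a read changed (x3 -4->-2) — executes, giving -2.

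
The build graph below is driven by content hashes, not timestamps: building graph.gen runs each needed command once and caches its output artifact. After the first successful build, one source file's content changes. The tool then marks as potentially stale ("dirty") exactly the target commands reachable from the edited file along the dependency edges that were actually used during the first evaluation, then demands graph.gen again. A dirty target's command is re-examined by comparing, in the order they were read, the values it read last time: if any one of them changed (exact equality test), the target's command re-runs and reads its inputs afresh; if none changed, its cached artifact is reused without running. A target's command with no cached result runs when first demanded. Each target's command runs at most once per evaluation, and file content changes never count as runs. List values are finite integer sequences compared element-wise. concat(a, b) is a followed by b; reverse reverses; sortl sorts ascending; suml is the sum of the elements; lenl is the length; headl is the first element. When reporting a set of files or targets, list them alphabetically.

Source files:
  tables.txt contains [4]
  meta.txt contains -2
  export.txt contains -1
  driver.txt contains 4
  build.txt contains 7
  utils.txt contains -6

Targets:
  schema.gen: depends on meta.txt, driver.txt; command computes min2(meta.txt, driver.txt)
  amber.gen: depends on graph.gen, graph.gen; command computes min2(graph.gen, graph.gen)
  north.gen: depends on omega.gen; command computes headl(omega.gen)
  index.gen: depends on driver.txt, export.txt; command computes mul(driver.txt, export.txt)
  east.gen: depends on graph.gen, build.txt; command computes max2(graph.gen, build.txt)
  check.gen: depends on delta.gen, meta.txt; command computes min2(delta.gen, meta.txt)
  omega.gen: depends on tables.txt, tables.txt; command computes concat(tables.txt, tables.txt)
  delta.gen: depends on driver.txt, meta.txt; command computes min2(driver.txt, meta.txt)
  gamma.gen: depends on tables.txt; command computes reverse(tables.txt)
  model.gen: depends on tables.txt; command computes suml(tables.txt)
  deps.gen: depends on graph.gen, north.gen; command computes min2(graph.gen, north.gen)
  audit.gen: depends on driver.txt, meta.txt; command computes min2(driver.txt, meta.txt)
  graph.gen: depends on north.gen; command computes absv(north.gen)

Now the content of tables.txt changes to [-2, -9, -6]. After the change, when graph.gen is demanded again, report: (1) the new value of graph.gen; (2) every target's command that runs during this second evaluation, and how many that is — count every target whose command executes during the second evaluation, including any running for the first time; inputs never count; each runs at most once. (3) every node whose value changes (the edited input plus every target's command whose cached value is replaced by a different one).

graph.gen now evaluates to 2.
Run set: graph.gen, north.gen, omega.gen (3 run).
Changed values: graph.gen, north.gen, omega.gen, tables.txt.

Initial pass — values computed on the first demand:
  omega.gen = concat([4], [4]) = [4, 4]
  north.gen = headl([4, 4]) = 4
  graph.gen = absv(4) = 4

Second demand — change propagation:
  omega.gen: re-runs because tables.txt [4]->[-2, -9, -6]; tables.txt [4]->[-2, -9, -6]; new result [-2, -9, -6, -2, -9, -6].
  north.gen: re-runs because omega.gen [4, 4]->[-2, -9, -6, -2, -9, -6]; new result -2.
  graph.gen: re-runs because north.gen 4->-2; new result 2.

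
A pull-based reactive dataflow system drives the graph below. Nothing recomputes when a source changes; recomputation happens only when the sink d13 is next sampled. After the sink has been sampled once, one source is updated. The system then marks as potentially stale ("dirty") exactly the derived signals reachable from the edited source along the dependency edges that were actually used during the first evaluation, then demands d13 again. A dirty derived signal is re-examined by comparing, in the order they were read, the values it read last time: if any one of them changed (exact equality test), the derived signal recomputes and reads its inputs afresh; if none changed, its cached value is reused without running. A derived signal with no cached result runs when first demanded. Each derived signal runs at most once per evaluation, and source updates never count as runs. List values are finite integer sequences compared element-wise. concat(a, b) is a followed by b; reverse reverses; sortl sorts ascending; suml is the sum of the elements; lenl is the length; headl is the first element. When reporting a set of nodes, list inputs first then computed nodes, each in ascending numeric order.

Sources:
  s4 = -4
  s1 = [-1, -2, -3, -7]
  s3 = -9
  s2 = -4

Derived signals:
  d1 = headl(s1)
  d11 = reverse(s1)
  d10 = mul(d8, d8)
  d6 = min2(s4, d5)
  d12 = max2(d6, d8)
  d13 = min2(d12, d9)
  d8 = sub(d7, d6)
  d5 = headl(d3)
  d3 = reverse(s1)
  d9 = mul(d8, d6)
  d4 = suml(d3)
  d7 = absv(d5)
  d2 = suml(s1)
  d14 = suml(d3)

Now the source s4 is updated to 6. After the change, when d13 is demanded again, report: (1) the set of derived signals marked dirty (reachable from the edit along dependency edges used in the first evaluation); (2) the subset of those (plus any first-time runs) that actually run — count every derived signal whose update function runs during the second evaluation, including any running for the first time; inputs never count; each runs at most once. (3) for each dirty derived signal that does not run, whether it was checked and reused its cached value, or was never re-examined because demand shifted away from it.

Marked dirty: d6, d8, d9, d12, d13.
Derived signals that run: d6 — 1 in total.
Checked but reused from cache: d8, d9, d12, d13.
Key observation: the change is absorbed at d6 — it re-runs but produces the same value, and the output's value is unchanged.

First evaluation (everything demanded from the output):
  d3 = reverse([-1, -2, -3, -7]) = [-7, -3, -2, -1]
  d5 = headl([-7, -3, -2, -1]) = -7
  d6 = min2(-4, -7) = -7
  d7 = absv(-7) = 7
  d8 = sub(7, -7) = 14
  d9 = mul(14, -7) = -98
  d12 = max2(-7, 14) = 14
  d13 = min2(14, -98) = -98

Propagation after the edit:
  d6: runs — s4 -4->6; result -7 (same value as before).
  d8: checked — values it read are unchanged (d7 unchanged, d6 unchanged); reused cached 14 without running.
  d9: checked — values it read are unchanged (d8 unchanged, d6 unchanged); reused cached -98 without running.
  d12: checked — values it read are unchanged (d6 unchanged, d8 unchanged); reused cached 14 without running.
  d13: checked — values it read are unchanged (d12 unchanged, d9 unchanged); reused cached -98 without running.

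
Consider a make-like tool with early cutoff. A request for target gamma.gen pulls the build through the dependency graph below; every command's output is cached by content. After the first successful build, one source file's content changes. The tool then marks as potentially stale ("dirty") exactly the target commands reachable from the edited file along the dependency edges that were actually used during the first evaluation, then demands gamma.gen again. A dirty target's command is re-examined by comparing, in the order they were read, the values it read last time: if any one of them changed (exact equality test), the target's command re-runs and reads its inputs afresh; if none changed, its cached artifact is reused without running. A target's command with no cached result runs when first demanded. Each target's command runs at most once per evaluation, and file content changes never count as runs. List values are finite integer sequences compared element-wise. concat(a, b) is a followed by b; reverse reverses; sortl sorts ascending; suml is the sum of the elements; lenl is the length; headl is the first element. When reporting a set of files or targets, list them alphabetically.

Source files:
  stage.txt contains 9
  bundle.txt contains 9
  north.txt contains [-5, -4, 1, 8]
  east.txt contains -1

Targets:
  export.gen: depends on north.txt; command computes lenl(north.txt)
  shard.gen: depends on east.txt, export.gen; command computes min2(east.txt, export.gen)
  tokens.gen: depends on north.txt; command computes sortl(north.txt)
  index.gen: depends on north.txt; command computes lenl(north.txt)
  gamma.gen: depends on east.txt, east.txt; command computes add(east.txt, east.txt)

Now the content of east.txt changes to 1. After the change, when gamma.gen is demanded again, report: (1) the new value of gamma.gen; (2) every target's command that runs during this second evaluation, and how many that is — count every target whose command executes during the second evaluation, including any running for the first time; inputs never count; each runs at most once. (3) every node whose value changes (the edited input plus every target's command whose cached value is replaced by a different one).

Demanding gamma.gen again yields 2.
1 target commands run: gamma.gen.
The nodes whose values change: east.txt, gamma.gen.

First demand of the output computes:
  gamma.gen = add(-1, -1) = -2

After the edit, cleaning proceeds:
  gamma.gen: a read changed (east.txt -1->1; east.txt -1->1) — executes, giving 2.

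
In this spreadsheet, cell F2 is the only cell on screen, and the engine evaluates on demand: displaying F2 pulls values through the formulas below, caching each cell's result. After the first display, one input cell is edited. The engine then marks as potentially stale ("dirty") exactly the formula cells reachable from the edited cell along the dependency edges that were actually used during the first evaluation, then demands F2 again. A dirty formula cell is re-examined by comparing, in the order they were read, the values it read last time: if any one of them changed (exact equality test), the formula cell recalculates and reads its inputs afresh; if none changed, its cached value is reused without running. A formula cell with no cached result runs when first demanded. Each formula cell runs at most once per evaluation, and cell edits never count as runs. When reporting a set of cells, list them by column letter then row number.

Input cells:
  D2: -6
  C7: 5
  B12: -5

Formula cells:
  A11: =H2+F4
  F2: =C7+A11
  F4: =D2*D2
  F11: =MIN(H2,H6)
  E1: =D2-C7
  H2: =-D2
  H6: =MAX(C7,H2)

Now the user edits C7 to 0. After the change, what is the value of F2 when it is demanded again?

Initial pass — values computed on the first demand:
  F4 = -6 * -6 = 36
  H2 = -(-6) = 6
  A11 = 6 + 36 = 42
  F2 = 5 + 42 = 47

Second demand — change propagation:
  F2: re-runs because C7 5->0; new result 42.

F2 now evaluates to 42.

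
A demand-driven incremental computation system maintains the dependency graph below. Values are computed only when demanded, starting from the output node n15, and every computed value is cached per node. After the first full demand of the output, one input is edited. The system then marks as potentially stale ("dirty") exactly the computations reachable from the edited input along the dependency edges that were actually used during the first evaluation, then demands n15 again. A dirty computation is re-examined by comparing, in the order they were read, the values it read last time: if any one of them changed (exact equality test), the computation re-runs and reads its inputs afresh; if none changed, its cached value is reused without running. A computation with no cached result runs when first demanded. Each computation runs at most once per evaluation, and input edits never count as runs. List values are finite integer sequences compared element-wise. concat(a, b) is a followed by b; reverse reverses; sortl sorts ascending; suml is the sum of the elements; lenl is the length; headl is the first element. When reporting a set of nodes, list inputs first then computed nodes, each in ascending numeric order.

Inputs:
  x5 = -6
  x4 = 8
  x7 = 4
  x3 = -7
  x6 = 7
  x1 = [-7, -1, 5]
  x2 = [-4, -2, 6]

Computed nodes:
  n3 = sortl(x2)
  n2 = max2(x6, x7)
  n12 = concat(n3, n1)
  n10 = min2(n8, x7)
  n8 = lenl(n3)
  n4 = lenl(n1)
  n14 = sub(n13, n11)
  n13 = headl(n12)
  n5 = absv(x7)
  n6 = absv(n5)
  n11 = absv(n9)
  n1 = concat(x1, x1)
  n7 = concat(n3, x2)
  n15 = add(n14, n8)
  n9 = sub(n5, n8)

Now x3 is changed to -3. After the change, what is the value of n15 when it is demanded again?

New value of n15: -2.
Key observation: x3 is never demanded by the output, so the edit triggers no recomputation at all.

First evaluation (everything demanded from the output):
  n1 = concat([-7, -1, 5], [-7, -1, 5]) = [-7, -1, 5, -7, -1, 5]
  n3 = sortl([-4, -2, 6]) = [-4, -2, 6]
  n5 = absv(4) = 4
  n8 = lenl([-4, -2, 6]) = 3
  n9 = sub(4, 3) = 1
  n11 = absv(1) = 1
  n12 = concat([-4, -2, 6], [-7, -1, 5, -7, -1, 5]) = [-4, -2, 6, -7, -1, 5, -7, -1, 5]
  n13 = headl([-4, -2, 6, -7, -1, 5, -7, -1, 5]) = -4
  n14 = sub(-4, 1) = -5
  n15 = add(-5, 3) = -2

Propagation after the edit:
  x3 feeds no computation that the output demands — nothing is marked dirty and nothing runs.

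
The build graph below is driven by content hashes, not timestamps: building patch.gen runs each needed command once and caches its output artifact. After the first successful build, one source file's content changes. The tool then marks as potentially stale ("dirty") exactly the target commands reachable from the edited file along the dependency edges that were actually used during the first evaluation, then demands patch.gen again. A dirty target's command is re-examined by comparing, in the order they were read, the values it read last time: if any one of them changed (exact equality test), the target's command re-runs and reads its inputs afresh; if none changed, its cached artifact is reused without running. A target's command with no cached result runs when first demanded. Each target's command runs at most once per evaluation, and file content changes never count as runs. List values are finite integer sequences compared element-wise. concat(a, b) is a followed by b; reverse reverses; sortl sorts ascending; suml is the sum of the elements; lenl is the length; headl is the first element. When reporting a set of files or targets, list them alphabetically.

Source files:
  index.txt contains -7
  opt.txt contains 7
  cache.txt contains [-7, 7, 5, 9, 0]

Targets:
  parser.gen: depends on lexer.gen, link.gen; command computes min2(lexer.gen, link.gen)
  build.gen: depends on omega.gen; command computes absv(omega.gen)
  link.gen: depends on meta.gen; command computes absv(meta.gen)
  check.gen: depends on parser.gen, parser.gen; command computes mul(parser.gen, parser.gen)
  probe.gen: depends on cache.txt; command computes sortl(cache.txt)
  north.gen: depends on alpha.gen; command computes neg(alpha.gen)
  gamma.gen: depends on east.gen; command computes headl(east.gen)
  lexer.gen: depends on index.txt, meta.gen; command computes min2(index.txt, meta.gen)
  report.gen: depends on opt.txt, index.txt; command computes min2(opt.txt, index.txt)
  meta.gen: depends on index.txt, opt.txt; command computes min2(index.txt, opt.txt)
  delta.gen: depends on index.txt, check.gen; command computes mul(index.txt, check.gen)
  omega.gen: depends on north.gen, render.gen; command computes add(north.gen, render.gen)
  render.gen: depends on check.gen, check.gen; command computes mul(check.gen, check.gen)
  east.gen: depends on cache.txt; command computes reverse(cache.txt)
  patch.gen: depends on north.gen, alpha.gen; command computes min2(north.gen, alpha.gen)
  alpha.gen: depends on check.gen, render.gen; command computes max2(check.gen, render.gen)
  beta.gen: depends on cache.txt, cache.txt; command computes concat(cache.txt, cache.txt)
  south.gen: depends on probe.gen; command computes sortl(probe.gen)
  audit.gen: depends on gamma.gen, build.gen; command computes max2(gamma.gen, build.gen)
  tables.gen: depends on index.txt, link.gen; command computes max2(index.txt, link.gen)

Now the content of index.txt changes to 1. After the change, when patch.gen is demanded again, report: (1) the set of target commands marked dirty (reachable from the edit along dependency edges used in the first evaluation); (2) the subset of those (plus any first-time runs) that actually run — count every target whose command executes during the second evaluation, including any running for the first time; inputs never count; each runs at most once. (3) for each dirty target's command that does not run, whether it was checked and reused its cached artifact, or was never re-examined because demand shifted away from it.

Initial pass — values computed on the first demand:
  meta.gen = min2(-7, 7) = -7
  lexer.gen = min2(-7, -7) = -7
  link.gen = absv(-7) = 7
  parser.gen = min2(-7, 7) = -7
  check.gen = mul(-7, -7) = 49
  render.gen = mul(49, 49) = 2401
  alpha.gen = max2(49, 2401) = 2401
  north.gen = neg(2401) = -2401
  patch.gen = min2(-2401, 2401) = -2401

Second demand — change propagation:
  meta.gen: re-runs because index.txt -7->1; new result 1.
  lexer.gen: re-runs because index.txt -7->1; meta.gen -7->1; new result 1.
  link.gen: re-runs because meta.gen -7->1; new result 1.
  parser.gen: re-runs because lexer.gen -7->1; link.gen 7->1; new result 1.
  check.gen: re-runs because parser.gen -7->1; parser.gen -7->1; new result 1.
  render.gen: re-runs because check.gen 49->1; check.gen 49->1; new result 1.
  alpha.gen: re-runs because check.gen 49->1; render.gen 2401->1; new result 1.
  north.gen: re-runs because alpha.gen 2401->1; new result -1.
  patch.gen: re-runs because north.gen -2401->-1; alpha.gen 2401->1; new result -1.

Dirty set: alpha.gen, check.gen, lexer.gen, link.gen, meta.gen, north.gen, parser.gen, patch.gen, render.gen.
Run set: alpha.gen, check.gen, lexer.gen, link.gen, meta.gen, north.gen, parser.gen, patch.gen, render.gen (9 run).
All dirty target commands ended up running.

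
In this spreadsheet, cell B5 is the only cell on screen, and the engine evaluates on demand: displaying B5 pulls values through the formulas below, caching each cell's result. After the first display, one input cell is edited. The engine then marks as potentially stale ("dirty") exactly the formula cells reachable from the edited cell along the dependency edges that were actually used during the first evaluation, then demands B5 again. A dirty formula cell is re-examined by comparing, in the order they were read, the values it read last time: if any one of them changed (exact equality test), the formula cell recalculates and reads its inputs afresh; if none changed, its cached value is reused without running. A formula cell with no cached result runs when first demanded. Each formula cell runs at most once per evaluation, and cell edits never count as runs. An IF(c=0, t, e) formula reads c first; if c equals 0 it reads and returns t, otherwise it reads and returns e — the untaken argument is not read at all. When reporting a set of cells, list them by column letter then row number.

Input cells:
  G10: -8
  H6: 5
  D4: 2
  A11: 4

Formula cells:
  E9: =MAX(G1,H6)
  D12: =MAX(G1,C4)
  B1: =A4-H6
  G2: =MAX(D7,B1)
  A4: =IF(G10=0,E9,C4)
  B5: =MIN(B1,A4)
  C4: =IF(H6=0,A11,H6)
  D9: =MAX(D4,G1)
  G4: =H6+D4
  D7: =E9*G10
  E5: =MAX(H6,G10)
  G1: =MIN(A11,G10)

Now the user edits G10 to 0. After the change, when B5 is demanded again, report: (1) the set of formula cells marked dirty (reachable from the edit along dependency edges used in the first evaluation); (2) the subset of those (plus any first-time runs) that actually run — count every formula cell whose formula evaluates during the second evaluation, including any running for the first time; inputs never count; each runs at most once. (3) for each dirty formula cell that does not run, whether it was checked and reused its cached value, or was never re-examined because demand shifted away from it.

Dirty set: A4, B1, B5.
Run set: A4, E9, G1 (3 run).
Re-examined without running (cache reused): B1, B5.
The important point: the flipped condition pulls in fresh nodes; E9, G1 run for the first time.

Initial pass — values computed on the first demand:
  C4 = IF(H6=0: H6=5 -> else branch H6) = 5
  A4 = IF(G10=0: G10=-8 -> else branch C4) = 5
  B1 = 5 - 5 = 0
  B5 = MIN(0, 5) = 0

Second demand — change propagation:
  G1: newly demanded (no cache) — executes and yields 0.
  E9: newly demanded (no cache) — executes and yields 5.
  A4: re-runs because G10 -8->0; new result 5 (unchanged).
  B1: re-examined; everything it read last time is the same (A4 unchanged, H6 unchanged) — cache 0 kept, no run.
  B5: re-examined; everything it read last time is the same (B1 unchanged, A4 unchanged) — cache 0 kept, no run.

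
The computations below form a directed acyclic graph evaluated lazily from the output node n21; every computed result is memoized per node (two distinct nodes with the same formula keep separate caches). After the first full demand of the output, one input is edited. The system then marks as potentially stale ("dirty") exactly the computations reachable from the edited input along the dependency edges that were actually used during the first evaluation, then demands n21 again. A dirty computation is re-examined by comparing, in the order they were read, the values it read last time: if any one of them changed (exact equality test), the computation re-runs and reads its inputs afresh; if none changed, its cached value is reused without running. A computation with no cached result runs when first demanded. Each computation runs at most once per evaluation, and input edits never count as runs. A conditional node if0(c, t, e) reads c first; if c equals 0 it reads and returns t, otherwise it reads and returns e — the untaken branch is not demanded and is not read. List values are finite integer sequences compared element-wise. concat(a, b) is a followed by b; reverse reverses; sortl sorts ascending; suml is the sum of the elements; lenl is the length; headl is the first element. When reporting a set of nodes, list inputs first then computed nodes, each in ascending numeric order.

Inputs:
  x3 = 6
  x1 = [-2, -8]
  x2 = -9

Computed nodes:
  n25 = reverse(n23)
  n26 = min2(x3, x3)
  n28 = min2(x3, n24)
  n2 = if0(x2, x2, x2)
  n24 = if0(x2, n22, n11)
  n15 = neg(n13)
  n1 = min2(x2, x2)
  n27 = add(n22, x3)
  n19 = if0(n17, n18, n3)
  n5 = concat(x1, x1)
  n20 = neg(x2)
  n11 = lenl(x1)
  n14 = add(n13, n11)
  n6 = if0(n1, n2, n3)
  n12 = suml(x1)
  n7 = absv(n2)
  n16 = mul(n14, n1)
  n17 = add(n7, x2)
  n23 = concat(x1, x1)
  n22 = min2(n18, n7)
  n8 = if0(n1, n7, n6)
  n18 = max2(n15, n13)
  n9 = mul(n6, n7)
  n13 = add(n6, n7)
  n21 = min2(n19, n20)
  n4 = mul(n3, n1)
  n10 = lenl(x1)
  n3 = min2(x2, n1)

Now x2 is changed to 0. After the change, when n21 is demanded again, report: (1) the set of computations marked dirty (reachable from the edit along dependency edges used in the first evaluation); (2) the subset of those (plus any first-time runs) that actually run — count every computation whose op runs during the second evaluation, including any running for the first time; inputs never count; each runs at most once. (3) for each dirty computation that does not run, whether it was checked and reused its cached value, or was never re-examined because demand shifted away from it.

First demand of the output computes:
  n1 = min2(-9, -9) = -9
  n2 = if0(x2=-9 -> else branch x2) = -9
  n3 = min2(-9, -9) = -9
  n6 = if0(n1=-9 -> else branch n3) = -9
  n7 = absv(-9) = 9
  n13 = add(-9, 9) = 0
  n15 = neg(0) = 0
  n17 = add(9, -9) = 0
  n18 = max2(0, 0) = 0
  n19 = if0(n17=0 -> then branch n18) = 0
  n20 = neg(-9) = 9
  n21 = min2(0, 9) = 0

After the edit, cleaning proceeds:
  n1: a read changed (x2 -9->0; x2 -9->0) — executes, giving 0.
  n2: a read changed (x2 -9->0; x2 -9->0) — executes, giving 0.
  n3: stays stale; no demand reaches it after the flip.
  n6: a read changed (n1 -9->0) — executes, giving 0.
  n7: a read changed (n2 -9->0) — executes, giving 0.
  n13: a read changed (n6 -9->0; n7 9->0) — executes, giving 0 — identical to its old value.
  n15: dirty, but its reads are unchanged (n13 unchanged); cached 0 stands.
  n17: a read changed (n7 9->0; x2 -9->0) — executes, giving 0 — identical to its old value.
  n18: dirty, but its reads are unchanged (n15 unchanged, n13 unchanged); cached 0 stands.
  n19: dirty, but its reads are unchanged (n17 unchanged, n18 unchanged); cached 0 stands.
  n20: a read changed (x2 -9->0) — executes, giving 0.
  n21: a read changed (n20 9->0) — executes, giving 0 — identical to its old value.

Note the branch switch — demand abandons n3, which is never re-examined.

The edit dirties: n1, n2, n3, n6, n7, n13, n15, n17, n18, n19, n20, n21.
8 computations run: n1, n2, n6, n7, n13, n17, n20, n21.
Cache hits after checking: n15, n18, n19.
Unvisited dirty nodes (no longer demanded): n3.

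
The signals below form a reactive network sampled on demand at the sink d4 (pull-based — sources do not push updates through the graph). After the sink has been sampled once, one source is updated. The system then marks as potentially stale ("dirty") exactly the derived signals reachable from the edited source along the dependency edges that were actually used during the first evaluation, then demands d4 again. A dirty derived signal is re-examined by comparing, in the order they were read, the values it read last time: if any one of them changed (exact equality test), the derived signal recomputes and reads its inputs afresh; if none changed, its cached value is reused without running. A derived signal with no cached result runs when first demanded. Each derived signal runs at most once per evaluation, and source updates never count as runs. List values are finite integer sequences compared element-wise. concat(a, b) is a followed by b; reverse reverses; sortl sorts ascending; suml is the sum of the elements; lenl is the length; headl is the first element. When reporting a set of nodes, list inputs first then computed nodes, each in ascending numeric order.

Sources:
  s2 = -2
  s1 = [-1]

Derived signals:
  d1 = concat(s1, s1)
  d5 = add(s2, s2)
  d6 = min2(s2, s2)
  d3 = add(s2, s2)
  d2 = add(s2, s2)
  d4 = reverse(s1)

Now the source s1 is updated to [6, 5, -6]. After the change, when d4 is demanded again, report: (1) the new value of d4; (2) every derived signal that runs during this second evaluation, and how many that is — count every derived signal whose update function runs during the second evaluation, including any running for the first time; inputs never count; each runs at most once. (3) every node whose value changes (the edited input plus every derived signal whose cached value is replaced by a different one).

d4 now evaluates to [-6, 5, 6].
Run set: d4 (1 run).
Changed values: s1, d4.

Initial pass — values computed on the first demand:
  d4 = reverse([-1]) = [-1]

Second demand — change propagation:
  d4: re-runs because s1 [-1]->[6, 5, -6]; new result [-6, 5, 6].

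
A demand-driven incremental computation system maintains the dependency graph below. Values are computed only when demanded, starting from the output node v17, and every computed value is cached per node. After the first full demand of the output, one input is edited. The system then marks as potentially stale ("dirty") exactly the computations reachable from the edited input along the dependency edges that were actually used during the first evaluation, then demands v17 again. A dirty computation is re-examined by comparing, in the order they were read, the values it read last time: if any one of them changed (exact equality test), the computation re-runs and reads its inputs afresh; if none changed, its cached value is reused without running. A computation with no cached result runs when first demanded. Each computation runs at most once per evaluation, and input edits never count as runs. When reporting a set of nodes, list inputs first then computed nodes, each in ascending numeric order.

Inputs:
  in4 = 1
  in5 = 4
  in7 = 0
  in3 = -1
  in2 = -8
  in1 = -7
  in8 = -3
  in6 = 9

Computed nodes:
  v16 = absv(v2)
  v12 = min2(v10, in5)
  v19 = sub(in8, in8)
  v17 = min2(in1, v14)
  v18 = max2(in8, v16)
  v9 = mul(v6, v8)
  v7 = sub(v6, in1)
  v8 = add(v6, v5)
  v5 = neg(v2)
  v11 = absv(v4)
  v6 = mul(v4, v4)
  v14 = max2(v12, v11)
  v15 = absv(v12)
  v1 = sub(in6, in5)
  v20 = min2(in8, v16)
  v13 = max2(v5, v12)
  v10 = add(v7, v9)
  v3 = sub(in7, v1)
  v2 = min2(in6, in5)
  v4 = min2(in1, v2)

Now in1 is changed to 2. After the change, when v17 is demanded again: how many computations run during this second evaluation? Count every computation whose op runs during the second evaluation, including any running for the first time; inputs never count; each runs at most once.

Computations that run: v4, v6, v7, v8, v9, v10, v11, v12, v14, v17 — 10 in total.

First evaluation (everything demanded from the output):
  v2 = min2(9, 4) = 4
  v4 = min2(-7, 4) = -7
  v5 = neg(4) = -4
  v6 = mul(-7, -7) = 49
  v7 = sub(49, -7) = 56
  v8 = add(49, -4) = 45
  v9 = mul(49, 45) = 2205
  v10 = add(56, 2205) = 2261
  v11 = absv(-7) = 7
  v12 = min2(2261, 4) = 4
  v14 = max2(4, 7) = 7
  v17 = min2(-7, 7) = -7

Propagation after the edit:
  v4: runs — in1 -7->2; result 2.
  v6: runs — v4 -7->2; v4 -7->2; result 4.
  v7: runs — v6 49->4; in1 -7->2; result 2.
  v8: runs — v6 49->4; result 0.
  v9: runs — v6 49->4; v8 45->0; result 0.
  v10: runs — v7 56->2; v9 2205->0; result 2.
  v11: runs — v4 -7->2; result 2.
  v12: runs — v10 2261->2; result 2.
  v14: runs — v12 4->2; v11 7->2; result 2.
  v17: runs — in1 -7->2; v14 7->2; result 2.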